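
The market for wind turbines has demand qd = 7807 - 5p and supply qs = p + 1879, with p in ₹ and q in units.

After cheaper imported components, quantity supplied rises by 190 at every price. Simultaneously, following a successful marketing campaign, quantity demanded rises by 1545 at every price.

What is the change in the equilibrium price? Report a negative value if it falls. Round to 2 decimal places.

Original equilibrium: 7807 - 5p = p + 1879 gives 5928 = 6p, so p = 988 and q = 2867.
With the change applied: demand qd = 9352 - 5p, supply qs = p + 2069.
Clearing the new market: 9352 - 5p = p + 2069, so p = 7283/6 ≈ 1213.8333 and q = 19697/6 ≈ 3282.8333.
Δp = 1213.8333 − 988 = +225.83.

+225.83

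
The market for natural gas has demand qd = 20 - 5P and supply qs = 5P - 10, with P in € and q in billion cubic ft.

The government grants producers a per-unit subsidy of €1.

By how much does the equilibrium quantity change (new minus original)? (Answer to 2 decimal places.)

+2.50

Solve the original market: 20 - 5P = 5P - 10, hence P = 3 and q = 5.
Since sellers receive the price plus the subsidy, the effective supply curve becomes qs = 5P - 5.
Equate the new curves: 20 - 5P = 5P - 5, giving 25 = 10P, P = 2.5, q = 7.5.
Δq = 7.5 − 5 = +2.50.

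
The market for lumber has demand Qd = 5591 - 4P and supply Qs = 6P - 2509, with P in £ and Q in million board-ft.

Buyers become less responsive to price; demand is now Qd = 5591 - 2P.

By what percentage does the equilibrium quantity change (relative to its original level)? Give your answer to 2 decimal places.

+51.68

Original equilibrium: 5591 - 4P = 6P - 2509 gives 8100 = 10P, so P = 810 and Q = 2351.
The shock moves the curves to Qd = 5591 - 2P and Qs = 6P - 2509.
New equilibrium: 5591 - 2P = 6P - 2509 ⇒ 8100 = 8P ⇒ P = 1012.5, Q = 3566.
%ΔQ = (3566 − 2351) / 2351 × 100 = +51.68%.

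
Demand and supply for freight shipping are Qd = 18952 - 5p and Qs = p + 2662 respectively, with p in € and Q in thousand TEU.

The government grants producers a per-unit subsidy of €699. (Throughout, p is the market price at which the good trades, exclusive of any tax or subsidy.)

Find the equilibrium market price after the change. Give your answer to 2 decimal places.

Initially, 18952 - 5p = p + 2662, so 16290 = 6p and p = 2715, Q = 5377.
Since sellers receive the price plus the subsidy, the effective supply curve becomes Qs = p + 3361.
Setting them equal: 18952 - 5p = p + 3361 → 15591 = 6p, so p = 2598.5 and Q = 5959.5.

2598.50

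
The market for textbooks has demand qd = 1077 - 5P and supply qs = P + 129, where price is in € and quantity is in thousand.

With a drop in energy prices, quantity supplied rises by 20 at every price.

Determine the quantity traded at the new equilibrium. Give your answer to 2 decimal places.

Solve the original market: 1077 - 5P = P + 129, hence P = 158 and q = 287.
After the shift, demand is qd = 1077 - 5P and supply is qs = P + 149.
Setting them equal: 1077 - 5P = P + 149 → 928 = 6P, so P = 464/3 ≈ 154.6667 and q = 911/3 ≈ 303.6667.

303.67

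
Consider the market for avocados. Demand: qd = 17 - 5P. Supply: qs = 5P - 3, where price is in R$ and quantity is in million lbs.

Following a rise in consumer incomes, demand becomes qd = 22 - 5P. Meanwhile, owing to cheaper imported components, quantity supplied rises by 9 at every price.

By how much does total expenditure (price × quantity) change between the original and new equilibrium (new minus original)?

Solve the original market: 17 - 5P = 5P - 3, hence P = 2 and q = 7.
The new curves are qd = 22 - 5P (demand) and qs = 5P + 6 (supply).
Equate the new curves: 22 - 5P = 5P + 6, giving 16 = 10P, P = 1.6, q = 14.
Expenditure moves from 2×7 = 14 to 1.6×14 = 22.4; change = +8.4.

+8.4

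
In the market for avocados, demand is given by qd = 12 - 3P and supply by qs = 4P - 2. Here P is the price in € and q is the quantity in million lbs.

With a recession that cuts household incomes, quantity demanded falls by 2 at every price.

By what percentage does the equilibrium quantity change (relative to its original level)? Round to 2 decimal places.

-19.05

Initially, 12 - 3P = 4P - 2, so 14 = 7P and P = 2, q = 6.
After the shift, demand is qd = 10 - 3P and supply is qs = 4P - 2.
New equilibrium: 10 - 3P = 4P - 2 ⇒ 12 = 7P ⇒ P = 12/7 ≈ 1.7143, q = 34/7 ≈ 4.8571.
%Δq = (4.8571 − 6) / 6 × 100 = -19.05%.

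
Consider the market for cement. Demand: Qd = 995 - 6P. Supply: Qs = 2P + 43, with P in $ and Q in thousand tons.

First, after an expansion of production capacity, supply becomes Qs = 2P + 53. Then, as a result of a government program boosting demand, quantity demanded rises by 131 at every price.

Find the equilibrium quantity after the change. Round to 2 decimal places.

Before the shock: 995 - 6P = 2P + 43 ⇒ 952 = 8P ⇒ P = 119, Q = 281.
With the change applied: demand Qd = 1126 - 6P, supply Qs = 2P + 53.
Clearing the new market: 1126 - 6P = 2P + 53, so P = 134.125 and Q = 321.25.

321.25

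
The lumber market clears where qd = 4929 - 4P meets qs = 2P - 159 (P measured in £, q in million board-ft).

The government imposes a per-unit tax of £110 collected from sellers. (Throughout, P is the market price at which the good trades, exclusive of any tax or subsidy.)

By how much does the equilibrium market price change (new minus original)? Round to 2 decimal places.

Initially, 4929 - 4P = 2P - 159, so 5088 = 6P and P = 848, q = 1537.
Since sellers keep the price net of the tax, the effective supply curve becomes qs = 2P - 379.
Setting them equal: 4929 - 4P = 2P - 379 → 5308 = 6P, so P = 2654/3 ≈ 884.6667 and q = 4171/3 ≈ 1390.3333.
ΔP = 884.6667 − 848 = +36.67.

+36.67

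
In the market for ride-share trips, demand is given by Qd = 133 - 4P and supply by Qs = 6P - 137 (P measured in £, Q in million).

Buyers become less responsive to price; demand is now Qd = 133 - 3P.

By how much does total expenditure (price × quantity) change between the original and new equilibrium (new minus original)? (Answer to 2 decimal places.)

Initially, 133 - 4P = 6P - 137, so 270 = 10P and P = 27, Q = 25.
The new curves are Qd = 133 - 3P (demand) and Qs = 6P - 137 (supply).
Clearing the new market: 133 - 3P = 6P - 137, so P = 30 and Q = 43.
Expenditure moves from 27×25 = 675 to 30×43 = 1290; change = +615.00.

+615.00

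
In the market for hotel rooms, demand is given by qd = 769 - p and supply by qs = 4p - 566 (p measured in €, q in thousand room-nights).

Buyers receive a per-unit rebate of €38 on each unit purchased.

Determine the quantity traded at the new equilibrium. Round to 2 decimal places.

Before the shock: 769 - p = 4p - 566 ⇒ 1335 = 5p ⇒ p = 267, q = 502.
Since buyers' out-of-pocket price is the market price minus the rebate, the effective demand curve becomes qd = 807 - p.
New equilibrium: 807 - p = 4p - 566 ⇒ 1373 = 5p ⇒ p = 274.6, q = 532.4.

532.40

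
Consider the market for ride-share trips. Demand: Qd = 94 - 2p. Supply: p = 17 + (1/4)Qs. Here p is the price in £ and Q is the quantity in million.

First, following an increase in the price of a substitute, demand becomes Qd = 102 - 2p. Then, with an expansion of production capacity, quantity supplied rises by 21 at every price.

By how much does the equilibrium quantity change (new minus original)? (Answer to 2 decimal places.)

+12.33

Solve the original market: 94 - 2p = 4p - 68, hence p = 27 and Q = 40.
With the change applied: demand Qd = 102 - 2p, supply Qs = 4p - 47.
New equilibrium: 102 - 2p = 4p - 47 ⇒ 149 = 6p ⇒ p = 149/6 ≈ 24.8333, Q = 157/3 ≈ 52.3333.
ΔQ = 52.3333 − 40 = +12.33.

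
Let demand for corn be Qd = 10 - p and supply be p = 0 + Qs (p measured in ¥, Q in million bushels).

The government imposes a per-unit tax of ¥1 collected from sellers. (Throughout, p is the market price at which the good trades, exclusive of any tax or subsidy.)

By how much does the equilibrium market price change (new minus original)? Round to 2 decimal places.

Before the shock: 10 - p = p ⇒ 10 = 2p ⇒ p = 5, Q = 5.
Since sellers keep the price net of the tax, the effective supply curve becomes Qs = p - 1.
Equate the new curves: 10 - p = p - 1, giving 11 = 2p, p = 5.5, Q = 4.5.
Δp = 5.5 − 5 = +0.50.

+0.50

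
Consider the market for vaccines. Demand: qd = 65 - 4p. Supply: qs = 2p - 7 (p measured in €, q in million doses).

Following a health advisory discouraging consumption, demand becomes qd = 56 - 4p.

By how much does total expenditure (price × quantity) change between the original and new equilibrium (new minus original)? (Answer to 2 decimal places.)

-57.00

Before the shock: 65 - 4p = 2p - 7 ⇒ 72 = 6p ⇒ p = 12, q = 17.
With the change applied: demand qd = 56 - 4p, supply qs = 2p - 7.
Equate the new curves: 56 - 4p = 2p - 7, giving 63 = 6p, p = 10.5, q = 14.
Expenditure moves from 12×17 = 204 to 10.5×14 = 147; change = -57.00.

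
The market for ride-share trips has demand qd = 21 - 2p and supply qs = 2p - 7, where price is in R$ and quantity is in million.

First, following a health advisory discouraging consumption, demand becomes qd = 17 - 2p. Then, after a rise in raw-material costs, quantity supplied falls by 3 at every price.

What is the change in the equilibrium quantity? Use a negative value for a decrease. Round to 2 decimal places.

Before the shock: 21 - 2p = 2p - 7 ⇒ 28 = 4p ⇒ p = 7, q = 7.
The new curves are qd = 17 - 2p (demand) and qs = 2p - 10 (supply).
Clearing the new market: 17 - 2p = 2p - 10, so p = 6.75 and q = 3.5.
Δq = 3.5 − 7 = -3.50.

-3.50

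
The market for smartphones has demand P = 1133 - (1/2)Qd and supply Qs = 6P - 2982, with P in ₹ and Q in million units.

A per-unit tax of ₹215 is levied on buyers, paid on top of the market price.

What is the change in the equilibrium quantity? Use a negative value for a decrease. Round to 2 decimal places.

-322.50

Original equilibrium: 2266 - 2P = 6P - 2982 gives 5248 = 8P, so P = 656 and Q = 954.
Since buyers pay the price plus the tax, the effective demand curve becomes Qd = 1836 - 2P.
Setting them equal: 1836 - 2P = 6P - 2982 → 4818 = 8P, so P = 602.25 and Q = 631.5.
ΔQ = 631.5 − 954 = -322.50.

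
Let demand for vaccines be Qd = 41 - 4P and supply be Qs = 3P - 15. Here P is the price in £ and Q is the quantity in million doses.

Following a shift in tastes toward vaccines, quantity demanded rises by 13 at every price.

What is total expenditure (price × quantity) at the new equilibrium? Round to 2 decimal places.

143.63

Solve the original market: 41 - 4P = 3P - 15, hence P = 8 and Q = 9.
After the shift, demand is Qd = 54 - 4P and supply is Qs = 3P - 15.
Equate the new curves: 54 - 4P = 3P - 15, giving 69 = 7P, P = 69/7 ≈ 9.8571, Q = 102/7 ≈ 14.5714.
New expenditure = 9.8571 × 14.5714 = 143.63.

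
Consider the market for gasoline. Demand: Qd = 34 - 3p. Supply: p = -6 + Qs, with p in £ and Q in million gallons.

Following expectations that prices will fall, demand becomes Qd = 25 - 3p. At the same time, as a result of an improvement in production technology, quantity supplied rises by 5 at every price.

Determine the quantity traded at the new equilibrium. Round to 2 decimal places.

Solve the original market: 34 - 3p = p + 6, hence p = 7 and Q = 13.
After the shift, demand is Qd = 25 - 3p and supply is Qs = p + 11.
Equate the new curves: 25 - 3p = p + 11, giving 14 = 4p, p = 3.5, Q = 14.5.

14.50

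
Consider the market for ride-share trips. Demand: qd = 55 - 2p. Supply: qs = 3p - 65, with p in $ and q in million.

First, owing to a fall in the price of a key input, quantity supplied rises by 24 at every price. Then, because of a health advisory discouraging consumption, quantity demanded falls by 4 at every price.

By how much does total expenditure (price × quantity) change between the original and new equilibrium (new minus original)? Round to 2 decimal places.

Solve the original market: 55 - 2p = 3p - 65, hence p = 24 and q = 7.
The new curves are qd = 51 - 2p (demand) and qs = 3p - 41 (supply).
New equilibrium: 51 - 2p = 3p - 41 ⇒ 92 = 5p ⇒ p = 18.4, q = 14.2.
Expenditure moves from 24×7 = 168 to 18.4×14.2 = 261.28; change = +93.28.

+93.28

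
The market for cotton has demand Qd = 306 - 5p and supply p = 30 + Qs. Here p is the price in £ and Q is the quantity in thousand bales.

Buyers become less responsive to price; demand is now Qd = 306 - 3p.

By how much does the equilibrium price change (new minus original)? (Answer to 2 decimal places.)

Before the shock: 306 - 5p = p - 30 ⇒ 336 = 6p ⇒ p = 56, Q = 26.
The new curves are Qd = 306 - 3p (demand) and Qs = p - 30 (supply).
Clearing the new market: 306 - 3p = p - 30, so p = 84 and Q = 54.
Δp = 84 − 56 = +28.00.

+28.00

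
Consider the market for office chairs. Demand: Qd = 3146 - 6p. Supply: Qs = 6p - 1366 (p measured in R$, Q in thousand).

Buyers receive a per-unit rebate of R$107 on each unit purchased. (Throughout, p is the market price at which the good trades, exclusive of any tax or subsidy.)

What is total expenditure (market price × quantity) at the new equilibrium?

520124.5

Solve the original market: 3146 - 6p = 6p - 1366, hence p = 376 and Q = 890.
Since buyers' out-of-pocket price is the market price minus the rebate, the effective demand curve becomes Qd = 3788 - 6p.
Setting them equal: 3788 - 6p = 6p - 1366 → 5154 = 12p, so p = 429.5 and Q = 1211.
New expenditure = 429.5 × 1211 = 520124.5.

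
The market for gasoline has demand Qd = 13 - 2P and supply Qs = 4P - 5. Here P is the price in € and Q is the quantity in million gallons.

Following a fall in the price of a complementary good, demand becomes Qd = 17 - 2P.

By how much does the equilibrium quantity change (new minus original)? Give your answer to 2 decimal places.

+2.67

Solve the original market: 13 - 2P = 4P - 5, hence P = 3 and Q = 7.
The shock moves the curves to Qd = 17 - 2P and Qs = 4P - 5.
New equilibrium: 17 - 2P = 4P - 5 ⇒ 22 = 6P ⇒ P = 11/3 ≈ 3.6667, Q = 29/3 ≈ 9.6667.
ΔQ = 9.6667 − 7 = +2.67.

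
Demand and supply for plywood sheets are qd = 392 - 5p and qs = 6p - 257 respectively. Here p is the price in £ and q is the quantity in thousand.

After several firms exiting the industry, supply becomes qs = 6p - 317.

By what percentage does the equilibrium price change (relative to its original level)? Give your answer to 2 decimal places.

Before the shock: 392 - 5p = 6p - 257 ⇒ 649 = 11p ⇒ p = 59, q = 97.
The shock moves the curves to qd = 392 - 5p and qs = 6p - 317.
Setting them equal: 392 - 5p = 6p - 317 → 709 = 11p, so p = 709/11 ≈ 64.4545 and q = 767/11 ≈ 69.7273.
%Δp = (64.4545 − 59) / 59 × 100 = +9.24%.

+9.24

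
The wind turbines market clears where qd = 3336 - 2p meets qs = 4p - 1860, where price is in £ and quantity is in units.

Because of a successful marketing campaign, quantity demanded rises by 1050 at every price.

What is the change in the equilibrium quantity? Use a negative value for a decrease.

+700

Original equilibrium: 3336 - 2p = 4p - 1860 gives 5196 = 6p, so p = 866 and q = 1604.
After the shift, demand is qd = 4386 - 2p and supply is qs = 4p - 1860.
Clearing the new market: 4386 - 2p = 4p - 1860, so p = 1041 and q = 2304.
Δq = 2304 − 1604 = +700.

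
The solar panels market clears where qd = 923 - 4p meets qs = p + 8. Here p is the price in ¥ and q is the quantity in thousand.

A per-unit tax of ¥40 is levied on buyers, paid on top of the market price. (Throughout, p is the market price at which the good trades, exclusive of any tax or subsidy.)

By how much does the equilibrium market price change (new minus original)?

Original equilibrium: 923 - 4p = p + 8 gives 915 = 5p, so p = 183 and q = 191.
Since buyers pay the price plus the tax, the effective demand curve becomes qd = 763 - 4p.
Clearing the new market: 763 - 4p = p + 8, so p = 151 and q = 159.
Δp = 151 − 183 = -32.

-32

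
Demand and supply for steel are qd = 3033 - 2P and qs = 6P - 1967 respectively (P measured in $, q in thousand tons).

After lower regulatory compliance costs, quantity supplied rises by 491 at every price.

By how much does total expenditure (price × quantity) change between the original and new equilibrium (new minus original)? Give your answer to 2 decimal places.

-40246.66

Solve the original market: 3033 - 2P = 6P - 1967, hence P = 625 and q = 1783.
The new curves are qd = 3033 - 2P (demand) and qs = 6P - 1476 (supply).
New equilibrium: 3033 - 2P = 6P - 1476 ⇒ 4509 = 8P ⇒ P = 563.625, q = 1905.75.
Expenditure moves from 625×1783 = 1114375 to 563.625×1905.75 = 1074128.34375; change = -40246.66.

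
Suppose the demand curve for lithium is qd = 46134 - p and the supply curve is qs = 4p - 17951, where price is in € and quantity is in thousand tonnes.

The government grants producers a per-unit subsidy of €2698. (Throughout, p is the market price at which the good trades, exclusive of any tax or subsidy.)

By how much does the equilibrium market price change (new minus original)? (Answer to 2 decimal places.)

Solve the original market: 46134 - p = 4p - 17951, hence p = 12817 and q = 33317.
Since sellers receive the price plus the subsidy, the effective supply curve becomes qs = 4p - 7159.
Setting them equal: 46134 - p = 4p - 7159 → 53293 = 5p, so p = 10658.6 and q = 35475.4.
Δp = 10658.6 − 12817 = -2158.40.

-2158.40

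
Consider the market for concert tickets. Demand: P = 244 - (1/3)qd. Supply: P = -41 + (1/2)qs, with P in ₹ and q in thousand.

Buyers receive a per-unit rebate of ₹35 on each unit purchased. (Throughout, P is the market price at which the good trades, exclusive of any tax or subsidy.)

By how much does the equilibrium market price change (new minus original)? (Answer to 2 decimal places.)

Solve the original market: 732 - 3P = 2P + 82, hence P = 130 and q = 342.
Since buyers' out-of-pocket price is the market price minus the rebate, the effective demand curve becomes qd = 837 - 3P.
Equate the new curves: 837 - 3P = 2P + 82, giving 755 = 5P, P = 151, q = 384.
ΔP = 151 − 130 = +21.00.

+21.00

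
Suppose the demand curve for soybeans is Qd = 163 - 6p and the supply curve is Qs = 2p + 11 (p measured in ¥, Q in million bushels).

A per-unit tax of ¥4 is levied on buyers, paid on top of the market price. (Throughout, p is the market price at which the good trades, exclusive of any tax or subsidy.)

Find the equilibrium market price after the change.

Original equilibrium: 163 - 6p = 2p + 11 gives 152 = 8p, so p = 19 and Q = 49.
Since buyers pay the price plus the tax, the effective demand curve becomes Qd = 139 - 6p.
Setting them equal: 139 - 6p = 2p + 11 → 128 = 8p, so p = 16 and Q = 43.

16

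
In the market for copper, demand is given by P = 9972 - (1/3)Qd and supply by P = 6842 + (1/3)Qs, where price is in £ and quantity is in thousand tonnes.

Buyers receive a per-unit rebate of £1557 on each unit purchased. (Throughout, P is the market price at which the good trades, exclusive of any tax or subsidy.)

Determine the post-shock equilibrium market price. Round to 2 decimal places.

9185.50

Initially, 29916 - 3P = 3P - 20526, so 50442 = 6P and P = 8407, Q = 4695.
Since buyers' out-of-pocket price is the market price minus the rebate, the effective demand curve becomes Qd = 34587 - 3P.
Setting them equal: 34587 - 3P = 3P - 20526 → 55113 = 6P, so P = 9185.5 and Q = 7030.5.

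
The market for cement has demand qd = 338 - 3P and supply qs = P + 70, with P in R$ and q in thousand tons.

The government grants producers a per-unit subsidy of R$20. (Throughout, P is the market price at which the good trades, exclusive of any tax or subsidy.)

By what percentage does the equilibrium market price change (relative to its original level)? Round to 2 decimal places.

Original equilibrium: 338 - 3P = P + 70 gives 268 = 4P, so P = 67 and q = 137.
Since sellers receive the price plus the subsidy, the effective supply curve becomes qs = P + 90.
New equilibrium: 338 - 3P = P + 90 ⇒ 248 = 4P ⇒ P = 62, q = 152.
%ΔP = (62 − 67) / 67 × 100 = -7.46%.

-7.46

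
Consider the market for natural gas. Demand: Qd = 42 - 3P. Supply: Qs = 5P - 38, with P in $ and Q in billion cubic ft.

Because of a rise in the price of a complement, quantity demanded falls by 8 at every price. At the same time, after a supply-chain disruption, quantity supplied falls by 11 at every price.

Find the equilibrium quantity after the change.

2.875

Initially, 42 - 3P = 5P - 38, so 80 = 8P and P = 10, Q = 12.
The shock moves the curves to Qd = 34 - 3P and Qs = 5P - 49.
Setting them equal: 34 - 3P = 5P - 49 → 83 = 8P, so P = 10.375 and Q = 2.875.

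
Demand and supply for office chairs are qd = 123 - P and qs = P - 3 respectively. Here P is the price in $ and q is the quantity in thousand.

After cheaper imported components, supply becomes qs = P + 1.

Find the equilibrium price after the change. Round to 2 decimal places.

Original equilibrium: 123 - P = P - 3 gives 126 = 2P, so P = 63 and q = 60.
With the change applied: demand qd = 123 - P, supply qs = P + 1.
Setting them equal: 123 - P = P + 1 → 122 = 2P, so P = 61 and q = 62.

61.00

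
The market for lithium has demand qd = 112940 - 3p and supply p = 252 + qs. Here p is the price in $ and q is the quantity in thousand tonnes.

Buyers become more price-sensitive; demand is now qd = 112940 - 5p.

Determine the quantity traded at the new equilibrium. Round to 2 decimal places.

Original equilibrium: 112940 - 3p = p - 252 gives 113192 = 4p, so p = 28298 and q = 28046.
The new curves are qd = 112940 - 5p (demand) and qs = p - 252 (supply).
Equate the new curves: 112940 - 5p = p - 252, giving 113192 = 6p, p = 56596/3 ≈ 18865.3333, q = 55840/3 ≈ 18613.3333.

18613.33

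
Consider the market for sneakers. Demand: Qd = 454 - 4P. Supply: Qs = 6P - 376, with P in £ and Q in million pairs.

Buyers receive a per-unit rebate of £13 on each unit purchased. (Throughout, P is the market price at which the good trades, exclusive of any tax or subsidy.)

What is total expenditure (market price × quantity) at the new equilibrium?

13512.24

Initially, 454 - 4P = 6P - 376, so 830 = 10P and P = 83, Q = 122.
Since buyers' out-of-pocket price is the market price minus the rebate, the effective demand curve becomes Qd = 506 - 4P.
Setting them equal: 506 - 4P = 6P - 376 → 882 = 10P, so P = 88.2 and Q = 153.2.
New expenditure = 88.2 × 153.2 = 13512.24.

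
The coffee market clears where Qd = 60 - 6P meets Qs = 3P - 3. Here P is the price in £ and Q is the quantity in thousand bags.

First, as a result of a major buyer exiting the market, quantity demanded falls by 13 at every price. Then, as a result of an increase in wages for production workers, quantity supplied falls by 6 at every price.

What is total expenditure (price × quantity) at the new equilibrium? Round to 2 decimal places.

60.15

Before the shock: 60 - 6P = 3P - 3 ⇒ 63 = 9P ⇒ P = 7, Q = 18.
After the shift, demand is Qd = 47 - 6P and supply is Qs = 3P - 9.
Equate the new curves: 47 - 6P = 3P - 9, giving 56 = 9P, P = 56/9 ≈ 6.2222, Q = 29/3 ≈ 9.6667.
New expenditure = 6.2222 × 9.6667 = 60.15.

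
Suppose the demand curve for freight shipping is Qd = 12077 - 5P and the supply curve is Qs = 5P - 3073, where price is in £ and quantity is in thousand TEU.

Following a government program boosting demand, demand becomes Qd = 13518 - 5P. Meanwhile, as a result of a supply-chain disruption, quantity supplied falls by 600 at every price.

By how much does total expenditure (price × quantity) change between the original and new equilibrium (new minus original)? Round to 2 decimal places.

Before the shock: 12077 - 5P = 5P - 3073 ⇒ 15150 = 10P ⇒ P = 1515, Q = 4502.
After the shift, demand is Qd = 13518 - 5P and supply is Qs = 5P - 3673.
New equilibrium: 13518 - 5P = 5P - 3673 ⇒ 17191 = 10P ⇒ P = 1719.1, Q = 4922.5.
Expenditure moves from 1515×4502 = 6820530 to 1719.1×4922.5 = 8462269.75; change = +1641739.75.

+1641739.75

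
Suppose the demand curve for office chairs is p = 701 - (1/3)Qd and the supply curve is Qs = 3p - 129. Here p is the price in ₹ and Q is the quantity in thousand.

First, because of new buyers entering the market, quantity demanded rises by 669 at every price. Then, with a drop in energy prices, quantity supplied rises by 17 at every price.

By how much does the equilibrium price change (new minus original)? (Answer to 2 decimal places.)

+108.67

Before the shock: 2103 - 3p = 3p - 129 ⇒ 2232 = 6p ⇒ p = 372, Q = 987.
With the change applied: demand Qd = 2772 - 3p, supply Qs = 3p - 112.
Equate the new curves: 2772 - 3p = 3p - 112, giving 2884 = 6p, p = 1442/3 ≈ 480.6667, Q = 1330.
Δp = 480.6667 − 372 = +108.67.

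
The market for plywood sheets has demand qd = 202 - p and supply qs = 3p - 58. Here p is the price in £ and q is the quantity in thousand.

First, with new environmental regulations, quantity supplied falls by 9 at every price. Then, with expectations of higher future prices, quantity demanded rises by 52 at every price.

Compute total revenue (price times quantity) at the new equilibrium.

Original equilibrium: 202 - p = 3p - 58 gives 260 = 4p, so p = 65 and q = 137.
With the change applied: demand qd = 254 - p, supply qs = 3p - 67.
Clearing the new market: 254 - p = 3p - 67, so p = 80.25 and q = 173.75.
New expenditure = 80.25 × 173.75 = 13943.4375.

13943.4375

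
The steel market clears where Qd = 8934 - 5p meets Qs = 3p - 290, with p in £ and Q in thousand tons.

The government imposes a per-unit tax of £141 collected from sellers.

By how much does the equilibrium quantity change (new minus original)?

-264.375

Before the shock: 8934 - 5p = 3p - 290 ⇒ 9224 = 8p ⇒ p = 1153, Q = 3169.
Since sellers keep the price net of the tax, the effective supply curve becomes Qs = 3p - 713.
Clearing the new market: 8934 - 5p = 3p - 713, so p = 1205.875 and Q = 2904.625.
ΔQ = 2904.625 − 3169 = -264.375.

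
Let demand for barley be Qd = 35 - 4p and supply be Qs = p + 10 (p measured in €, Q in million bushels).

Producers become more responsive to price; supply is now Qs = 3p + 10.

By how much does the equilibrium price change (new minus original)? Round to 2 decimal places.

-1.43

Solve the original market: 35 - 4p = p + 10, hence p = 5 and Q = 15.
The new curves are Qd = 35 - 4p (demand) and Qs = 3p + 10 (supply).
Clearing the new market: 35 - 4p = 3p + 10, so p = 25/7 ≈ 3.5714 and Q = 145/7 ≈ 20.7143.
Δp = 3.5714 − 5 = -1.43.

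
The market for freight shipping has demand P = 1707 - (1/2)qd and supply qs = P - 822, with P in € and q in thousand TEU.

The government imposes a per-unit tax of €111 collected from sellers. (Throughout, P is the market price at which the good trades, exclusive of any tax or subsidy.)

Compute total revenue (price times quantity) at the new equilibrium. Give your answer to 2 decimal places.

Before the shock: 3414 - 2P = P - 822 ⇒ 4236 = 3P ⇒ P = 1412, q = 590.
Since sellers keep the price net of the tax, the effective supply curve becomes qs = P - 933.
New equilibrium: 3414 - 2P = P - 933 ⇒ 4347 = 3P ⇒ P = 1449, q = 516.
New expenditure = 1449 × 516 = 747684.00.

747684.00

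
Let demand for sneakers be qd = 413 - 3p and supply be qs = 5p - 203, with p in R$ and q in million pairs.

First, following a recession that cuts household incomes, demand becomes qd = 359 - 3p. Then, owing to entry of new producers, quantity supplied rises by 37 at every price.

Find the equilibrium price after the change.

65.625

Initially, 413 - 3p = 5p - 203, so 616 = 8p and p = 77, q = 182.
With the change applied: demand qd = 359 - 3p, supply qs = 5p - 166.
Clearing the new market: 359 - 3p = 5p - 166, so p = 65.625 and q = 162.125.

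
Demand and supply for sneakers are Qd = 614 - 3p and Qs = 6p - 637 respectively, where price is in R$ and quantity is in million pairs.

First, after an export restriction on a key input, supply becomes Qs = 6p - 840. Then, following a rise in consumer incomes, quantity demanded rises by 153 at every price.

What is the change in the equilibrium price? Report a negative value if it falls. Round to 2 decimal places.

+39.56

Before the shock: 614 - 3p = 6p - 637 ⇒ 1251 = 9p ⇒ p = 139, Q = 197.
With the change applied: demand Qd = 767 - 3p, supply Qs = 6p - 840.
New equilibrium: 767 - 3p = 6p - 840 ⇒ 1607 = 9p ⇒ p = 1607/9 ≈ 178.5556, Q = 694/3 ≈ 231.3333.
Δp = 178.5556 − 139 = +39.56.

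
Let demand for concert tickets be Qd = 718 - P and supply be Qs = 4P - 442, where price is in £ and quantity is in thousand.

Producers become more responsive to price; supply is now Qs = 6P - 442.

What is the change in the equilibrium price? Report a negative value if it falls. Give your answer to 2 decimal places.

Initially, 718 - P = 4P - 442, so 1160 = 5P and P = 232, Q = 486.
After the shift, demand is Qd = 718 - P and supply is Qs = 6P - 442.
Equate the new curves: 718 - P = 6P - 442, giving 1160 = 7P, P = 1160/7 ≈ 165.7143, Q = 3866/7 ≈ 552.2857.
ΔP = 165.7143 − 232 = -66.29.

-66.29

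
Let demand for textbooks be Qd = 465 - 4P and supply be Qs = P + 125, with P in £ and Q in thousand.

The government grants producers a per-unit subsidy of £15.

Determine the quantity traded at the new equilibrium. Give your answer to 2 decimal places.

205.00

Initially, 465 - 4P = P + 125, so 340 = 5P and P = 68, Q = 193.
Since sellers receive the price plus the subsidy, the effective supply curve becomes Qs = P + 140.
Clearing the new market: 465 - 4P = P + 140, so P = 65 and Q = 205.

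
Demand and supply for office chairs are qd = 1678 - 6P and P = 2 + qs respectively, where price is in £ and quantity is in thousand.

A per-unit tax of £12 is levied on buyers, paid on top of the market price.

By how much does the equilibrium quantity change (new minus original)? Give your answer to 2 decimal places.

-10.29

Original equilibrium: 1678 - 6P = P - 2 gives 1680 = 7P, so P = 240 and q = 238.
Since buyers pay the price plus the tax, the effective demand curve becomes qd = 1606 - 6P.
Setting them equal: 1606 - 6P = P - 2 → 1608 = 7P, so P = 1608/7 ≈ 229.7143 and q = 1594/7 ≈ 227.7143.
Δq = 227.7143 − 238 = -10.29.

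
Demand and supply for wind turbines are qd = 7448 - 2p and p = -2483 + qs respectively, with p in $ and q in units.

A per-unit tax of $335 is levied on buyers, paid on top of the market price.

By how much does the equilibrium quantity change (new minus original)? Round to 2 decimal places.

-223.33

Initially, 7448 - 2p = p + 2483, so 4965 = 3p and p = 1655, q = 4138.
Since buyers pay the price plus the tax, the effective demand curve becomes qd = 6778 - 2p.
Clearing the new market: 6778 - 2p = p + 2483, so p = 4295/3 ≈ 1431.6667 and q = 11744/3 ≈ 3914.6667.
Δq = 3914.6667 − 4138 = -223.33.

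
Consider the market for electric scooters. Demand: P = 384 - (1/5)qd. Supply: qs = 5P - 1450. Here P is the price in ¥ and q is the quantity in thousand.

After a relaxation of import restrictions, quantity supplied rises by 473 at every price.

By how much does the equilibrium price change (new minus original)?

Original equilibrium: 1920 - 5P = 5P - 1450 gives 3370 = 10P, so P = 337 and q = 235.
After the shift, demand is qd = 1920 - 5P and supply is qs = 5P - 977.
Equate the new curves: 1920 - 5P = 5P - 977, giving 2897 = 10P, P = 289.7, q = 471.5.
ΔP = 289.7 − 337 = -47.3.

-47.3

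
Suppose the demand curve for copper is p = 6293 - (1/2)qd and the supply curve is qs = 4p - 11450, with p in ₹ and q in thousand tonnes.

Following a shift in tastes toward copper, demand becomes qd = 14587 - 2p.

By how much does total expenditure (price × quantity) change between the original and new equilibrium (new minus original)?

Solve the original market: 12586 - 2p = 4p - 11450, hence p = 4006 and q = 4574.
The new curves are qd = 14587 - 2p (demand) and qs = 4p - 11450 (supply).
New equilibrium: 14587 - 2p = 4p - 11450 ⇒ 26037 = 6p ⇒ p = 4339.5, q = 5908.
Expenditure moves from 4006×4574 = 18323444 to 4339.5×5908 = 25637766; change = +7314322.

+7314322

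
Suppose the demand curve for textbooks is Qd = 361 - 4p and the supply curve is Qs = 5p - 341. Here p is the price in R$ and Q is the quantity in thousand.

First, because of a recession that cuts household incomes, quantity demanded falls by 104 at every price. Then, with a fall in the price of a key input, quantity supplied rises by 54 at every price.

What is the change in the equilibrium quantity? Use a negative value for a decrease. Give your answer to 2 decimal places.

-33.78

Initially, 361 - 4p = 5p - 341, so 702 = 9p and p = 78, Q = 49.
The shock moves the curves to Qd = 257 - 4p and Qs = 5p - 287.
New equilibrium: 257 - 4p = 5p - 287 ⇒ 544 = 9p ⇒ p = 544/9 ≈ 60.4444, Q = 137/9 ≈ 15.2222.
ΔQ = 15.2222 − 49 = -33.78.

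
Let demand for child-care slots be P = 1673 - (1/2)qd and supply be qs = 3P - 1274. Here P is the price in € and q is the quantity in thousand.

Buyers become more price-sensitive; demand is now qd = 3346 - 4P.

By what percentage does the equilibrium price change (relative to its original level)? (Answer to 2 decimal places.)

Initially, 3346 - 2P = 3P - 1274, so 4620 = 5P and P = 924, q = 1498.
The shock moves the curves to qd = 3346 - 4P and qs = 3P - 1274.
New equilibrium: 3346 - 4P = 3P - 1274 ⇒ 4620 = 7P ⇒ P = 660, q = 706.
%ΔP = (660 − 924) / 924 × 100 = -28.57%.

-28.57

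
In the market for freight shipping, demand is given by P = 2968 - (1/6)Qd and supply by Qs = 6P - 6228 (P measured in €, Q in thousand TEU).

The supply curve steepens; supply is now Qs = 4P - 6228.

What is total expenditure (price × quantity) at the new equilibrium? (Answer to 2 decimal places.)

8139551.04

Solve the original market: 17808 - 6P = 6P - 6228, hence P = 2003 and Q = 5790.
With the change applied: demand Qd = 17808 - 6P, supply Qs = 4P - 6228.
Clearing the new market: 17808 - 6P = 4P - 6228, so P = 2403.6 and Q = 3386.4.
New expenditure = 2403.6 × 3386.4 = 8139551.04.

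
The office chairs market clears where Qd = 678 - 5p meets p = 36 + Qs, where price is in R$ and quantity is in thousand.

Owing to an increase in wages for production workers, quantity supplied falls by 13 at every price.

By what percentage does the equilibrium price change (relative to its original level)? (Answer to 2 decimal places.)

Original equilibrium: 678 - 5p = p - 36 gives 714 = 6p, so p = 119 and Q = 83.
The new curves are Qd = 678 - 5p (demand) and Qs = p - 49 (supply).
Clearing the new market: 678 - 5p = p - 49, so p = 727/6 ≈ 121.1667 and Q = 433/6 ≈ 72.1667.
%Δp = (121.1667 − 119) / 119 × 100 = +1.82%.

+1.82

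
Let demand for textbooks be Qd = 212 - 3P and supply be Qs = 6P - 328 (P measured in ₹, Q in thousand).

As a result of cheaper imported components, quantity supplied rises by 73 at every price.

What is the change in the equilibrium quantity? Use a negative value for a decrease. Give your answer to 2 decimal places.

+24.33

Initially, 212 - 3P = 6P - 328, so 540 = 9P and P = 60, Q = 32.
With the change applied: demand Qd = 212 - 3P, supply Qs = 6P - 255.
Equate the new curves: 212 - 3P = 6P - 255, giving 467 = 9P, P = 467/9 ≈ 51.8889, Q = 169/3 ≈ 56.3333.
ΔQ = 56.3333 − 32 = +24.33.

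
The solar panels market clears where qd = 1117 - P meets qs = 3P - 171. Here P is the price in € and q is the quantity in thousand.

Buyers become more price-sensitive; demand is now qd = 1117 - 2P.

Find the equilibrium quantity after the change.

Initially, 1117 - P = 3P - 171, so 1288 = 4P and P = 322, q = 795.
With the change applied: demand qd = 1117 - 2P, supply qs = 3P - 171.
Clearing the new market: 1117 - 2P = 3P - 171, so P = 257.6 and q = 601.8.

601.8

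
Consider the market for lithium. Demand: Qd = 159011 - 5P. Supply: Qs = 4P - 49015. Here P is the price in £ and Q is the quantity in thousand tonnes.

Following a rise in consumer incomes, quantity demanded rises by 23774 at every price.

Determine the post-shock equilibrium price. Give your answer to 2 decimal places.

Initially, 159011 - 5P = 4P - 49015, so 208026 = 9P and P = 23114, Q = 43441.
After the shift, demand is Qd = 182785 - 5P and supply is Qs = 4P - 49015.
New equilibrium: 182785 - 5P = 4P - 49015 ⇒ 231800 = 9P ⇒ P = 231800/9 ≈ 25755.5556, Q = 486065/9 ≈ 54007.2222.

25755.56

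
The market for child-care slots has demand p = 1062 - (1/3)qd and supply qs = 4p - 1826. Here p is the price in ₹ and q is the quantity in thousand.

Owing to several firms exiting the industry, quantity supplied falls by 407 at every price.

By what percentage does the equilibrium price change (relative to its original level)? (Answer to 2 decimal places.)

Initially, 3186 - 3p = 4p - 1826, so 5012 = 7p and p = 716, q = 1038.
After the shift, demand is qd = 3186 - 3p and supply is qs = 4p - 2233.
New equilibrium: 3186 - 3p = 4p - 2233 ⇒ 5419 = 7p ⇒ p = 5419/7 ≈ 774.1429, q = 6045/7 ≈ 863.5714.
%Δp = (774.1429 − 716) / 716 × 100 = +8.12%.

+8.12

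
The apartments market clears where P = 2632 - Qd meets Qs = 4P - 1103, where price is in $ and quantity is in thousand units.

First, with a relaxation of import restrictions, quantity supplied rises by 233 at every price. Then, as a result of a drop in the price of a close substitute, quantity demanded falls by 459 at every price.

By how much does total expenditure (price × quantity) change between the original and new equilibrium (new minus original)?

Original equilibrium: 2632 - P = 4P - 1103 gives 3735 = 5P, so P = 747 and Q = 1885.
With the change applied: demand Qd = 2173 - P, supply Qs = 4P - 870.
Equate the new curves: 2173 - P = 4P - 870, giving 3043 = 5P, P = 608.6, Q = 1564.4.
Expenditure moves from 747×1885 = 1408095 to 608.6×1564.4 = 952093.84; change = -456001.16.

-456001.16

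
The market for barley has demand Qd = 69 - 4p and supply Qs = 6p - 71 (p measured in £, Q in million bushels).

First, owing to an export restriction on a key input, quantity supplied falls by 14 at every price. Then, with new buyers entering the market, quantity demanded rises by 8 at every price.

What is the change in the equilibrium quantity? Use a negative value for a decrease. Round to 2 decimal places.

-0.80

Solve the original market: 69 - 4p = 6p - 71, hence p = 14 and Q = 13.
The new curves are Qd = 77 - 4p (demand) and Qs = 6p - 85 (supply).
Setting them equal: 77 - 4p = 6p - 85 → 162 = 10p, so p = 16.2 and Q = 12.2.
ΔQ = 12.2 − 13 = -0.80.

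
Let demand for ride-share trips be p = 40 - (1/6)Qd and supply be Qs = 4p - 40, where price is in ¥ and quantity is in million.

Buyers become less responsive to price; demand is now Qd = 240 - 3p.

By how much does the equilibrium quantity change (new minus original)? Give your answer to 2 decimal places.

+48.00

Solve the original market: 240 - 6p = 4p - 40, hence p = 28 and Q = 72.
The shock moves the curves to Qd = 240 - 3p and Qs = 4p - 40.
Clearing the new market: 240 - 3p = 4p - 40, so p = 40 and Q = 120.
ΔQ = 120 − 72 = +48.00.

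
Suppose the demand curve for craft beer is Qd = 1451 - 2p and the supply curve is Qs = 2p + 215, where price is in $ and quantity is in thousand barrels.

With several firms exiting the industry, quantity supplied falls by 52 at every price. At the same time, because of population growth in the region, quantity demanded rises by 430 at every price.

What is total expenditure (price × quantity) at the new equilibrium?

Initially, 1451 - 2p = 2p + 215, so 1236 = 4p and p = 309, Q = 833.
The shock moves the curves to Qd = 1881 - 2p and Qs = 2p + 163.
Equate the new curves: 1881 - 2p = 2p + 163, giving 1718 = 4p, p = 429.5, Q = 1022.
New expenditure = 429.5 × 1022 = 438949.

438949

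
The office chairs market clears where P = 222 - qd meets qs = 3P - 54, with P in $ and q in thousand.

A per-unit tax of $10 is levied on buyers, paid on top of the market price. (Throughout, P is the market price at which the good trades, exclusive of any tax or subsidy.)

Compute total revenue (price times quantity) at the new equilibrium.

Solve the original market: 222 - P = 3P - 54, hence P = 69 and q = 153.
Since buyers pay the price plus the tax, the effective demand curve becomes qd = 212 - P.
Equate the new curves: 212 - P = 3P - 54, giving 266 = 4P, P = 66.5, q = 145.5.
New expenditure = 66.5 × 145.5 = 9675.75.

9675.75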